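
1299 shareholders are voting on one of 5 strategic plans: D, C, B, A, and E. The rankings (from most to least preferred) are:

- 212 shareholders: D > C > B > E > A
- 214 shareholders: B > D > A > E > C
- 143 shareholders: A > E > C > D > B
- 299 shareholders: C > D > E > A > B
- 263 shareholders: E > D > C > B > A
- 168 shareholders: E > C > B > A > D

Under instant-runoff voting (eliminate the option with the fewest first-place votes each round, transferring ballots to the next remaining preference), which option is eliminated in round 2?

Round 1: D 212, C 299, B 214, A 143, E 431. Eliminate A.
Round 2: D 212, C 299, B 214, E 574. Eliminate D.

D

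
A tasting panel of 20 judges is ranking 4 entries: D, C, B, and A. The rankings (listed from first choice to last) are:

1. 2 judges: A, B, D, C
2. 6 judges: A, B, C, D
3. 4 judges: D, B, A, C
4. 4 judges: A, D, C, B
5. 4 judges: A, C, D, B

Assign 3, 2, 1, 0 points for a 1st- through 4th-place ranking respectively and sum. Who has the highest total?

A

D: 2·1 + 6·0 + 4·3 + 4·2 + 4·1 = 26
C: 2·0 + 6·1 + 4·0 + 4·1 + 4·2 = 18
B: 2·2 + 6·2 + 4·2 + 4·0 + 4·0 = 24
A: 2·3 + 6·3 + 4·1 + 4·3 + 4·3 = 52
A has the highest Borda score (52).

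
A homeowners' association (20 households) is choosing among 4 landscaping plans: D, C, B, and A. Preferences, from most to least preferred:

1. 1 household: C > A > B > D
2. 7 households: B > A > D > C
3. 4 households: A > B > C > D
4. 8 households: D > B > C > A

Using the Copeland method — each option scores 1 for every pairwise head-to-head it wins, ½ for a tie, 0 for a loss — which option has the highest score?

B

D: beats C; loses to B and A → score 1.
C: loses to D, B, and A → score 0.
B: beats D, C, and A → score 3.
A: beats D and C; loses to B → score 2.
B has the best pairwise record.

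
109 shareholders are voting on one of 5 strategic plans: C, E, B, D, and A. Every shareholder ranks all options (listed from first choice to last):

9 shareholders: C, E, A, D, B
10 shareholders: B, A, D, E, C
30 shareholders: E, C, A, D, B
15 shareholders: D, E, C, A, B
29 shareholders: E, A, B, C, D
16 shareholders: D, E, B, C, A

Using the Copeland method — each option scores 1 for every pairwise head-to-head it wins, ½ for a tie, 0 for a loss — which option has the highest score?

E

C: beats D and A; loses to E and B → score 2.
E: beats C, B, D, and A → score 4.
B: beats C; loses to E, D, and A → score 1.
D: beats B; loses to C, E, and A → score 1.
A: beats B and D; loses to C and E → score 2.
E has the best pairwise record.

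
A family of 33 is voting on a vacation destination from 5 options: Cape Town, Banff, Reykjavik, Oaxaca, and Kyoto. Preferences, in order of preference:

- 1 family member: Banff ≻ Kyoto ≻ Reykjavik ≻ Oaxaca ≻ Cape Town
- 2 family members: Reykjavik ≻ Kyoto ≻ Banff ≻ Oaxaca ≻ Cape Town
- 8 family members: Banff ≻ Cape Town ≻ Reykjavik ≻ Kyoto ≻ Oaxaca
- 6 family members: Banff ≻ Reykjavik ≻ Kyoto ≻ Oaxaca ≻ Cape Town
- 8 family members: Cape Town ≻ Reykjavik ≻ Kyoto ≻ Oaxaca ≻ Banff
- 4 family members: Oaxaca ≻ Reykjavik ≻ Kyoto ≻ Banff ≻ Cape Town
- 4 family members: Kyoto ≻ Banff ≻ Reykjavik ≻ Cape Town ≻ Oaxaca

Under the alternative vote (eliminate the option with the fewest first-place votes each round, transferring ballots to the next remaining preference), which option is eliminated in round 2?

Round 1: Cape Town 8, Banff 15, Reykjavik 2, Oaxaca 4, Kyoto 4. Eliminate Reykjavik.
Round 2: Cape Town 8, Banff 15, Oaxaca 4, Kyoto 6. Eliminate Oaxaca.

Oaxaca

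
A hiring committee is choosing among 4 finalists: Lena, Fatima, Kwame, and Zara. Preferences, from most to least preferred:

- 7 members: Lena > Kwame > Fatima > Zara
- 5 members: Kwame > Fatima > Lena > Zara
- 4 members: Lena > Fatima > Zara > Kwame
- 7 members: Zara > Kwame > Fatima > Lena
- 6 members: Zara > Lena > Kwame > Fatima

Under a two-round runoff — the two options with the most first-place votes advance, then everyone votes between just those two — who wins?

Round 1 first-place votes: Lena 11, Fatima 0, Kwame 5, Zara 13.
Zara and Lena advance.
Runoff: Zara is preferred to Lena by 13 voters; Lena by 16.
Lena wins the runoff.

Lena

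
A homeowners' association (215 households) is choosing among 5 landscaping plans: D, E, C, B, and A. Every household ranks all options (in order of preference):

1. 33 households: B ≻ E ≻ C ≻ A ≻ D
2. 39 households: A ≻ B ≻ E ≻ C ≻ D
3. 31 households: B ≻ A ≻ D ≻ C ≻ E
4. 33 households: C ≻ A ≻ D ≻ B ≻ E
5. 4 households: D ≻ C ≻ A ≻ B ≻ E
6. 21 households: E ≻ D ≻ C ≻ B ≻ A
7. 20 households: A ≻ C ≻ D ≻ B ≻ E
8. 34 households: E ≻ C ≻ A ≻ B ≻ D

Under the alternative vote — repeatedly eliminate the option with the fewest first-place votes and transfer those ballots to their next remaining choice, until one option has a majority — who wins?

Round 1: D 4, E 55, C 33, B 64, A 59. Eliminate D.
Round 2: E 55, C 37, B 64, A 59. Eliminate C.
Round 3: E 55, B 64, A 96. Eliminate E.
Round 4: B 85, A 130. A has a majority.

A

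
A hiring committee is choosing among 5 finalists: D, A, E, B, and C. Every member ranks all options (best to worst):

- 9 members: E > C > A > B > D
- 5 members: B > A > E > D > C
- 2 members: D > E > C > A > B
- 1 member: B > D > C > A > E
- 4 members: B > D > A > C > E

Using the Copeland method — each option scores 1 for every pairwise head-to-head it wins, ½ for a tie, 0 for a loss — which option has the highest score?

E

D: beats C; loses to A, E, and B → score 1.
A: beats D and B; loses to E and C → score 2.
E: beats D, A, B, and C → score 4.
B: beats D; loses to A, E, and C → score 1.
C: beats A and B; loses to D and E → score 2.
E has the best pairwise record.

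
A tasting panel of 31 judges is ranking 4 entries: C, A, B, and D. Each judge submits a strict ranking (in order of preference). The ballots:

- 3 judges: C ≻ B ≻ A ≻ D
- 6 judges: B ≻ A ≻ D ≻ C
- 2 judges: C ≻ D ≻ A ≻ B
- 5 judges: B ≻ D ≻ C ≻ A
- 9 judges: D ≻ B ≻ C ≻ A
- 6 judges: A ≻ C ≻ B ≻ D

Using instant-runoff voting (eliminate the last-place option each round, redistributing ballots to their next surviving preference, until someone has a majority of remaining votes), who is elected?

Round 1: C 5, A 6, B 11, D 9. Eliminate C.
Round 2: A 6, B 14, D 11. Eliminate A.
Round 3: B 20, D 11. B has a majority.

B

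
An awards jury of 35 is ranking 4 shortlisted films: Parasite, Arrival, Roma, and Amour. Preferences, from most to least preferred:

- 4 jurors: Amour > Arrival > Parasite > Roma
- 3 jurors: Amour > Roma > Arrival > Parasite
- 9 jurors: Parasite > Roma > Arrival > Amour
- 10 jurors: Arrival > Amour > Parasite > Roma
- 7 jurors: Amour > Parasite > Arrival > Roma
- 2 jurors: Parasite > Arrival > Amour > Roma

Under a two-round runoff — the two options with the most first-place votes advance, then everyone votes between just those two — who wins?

Round 1 first-place votes: Parasite 11, Arrival 10, Roma 0, Amour 14.
Amour and Parasite advance.
Runoff: Amour is preferred to Parasite by 24 voters; Parasite by 11.
Amour wins the runoff.

Amour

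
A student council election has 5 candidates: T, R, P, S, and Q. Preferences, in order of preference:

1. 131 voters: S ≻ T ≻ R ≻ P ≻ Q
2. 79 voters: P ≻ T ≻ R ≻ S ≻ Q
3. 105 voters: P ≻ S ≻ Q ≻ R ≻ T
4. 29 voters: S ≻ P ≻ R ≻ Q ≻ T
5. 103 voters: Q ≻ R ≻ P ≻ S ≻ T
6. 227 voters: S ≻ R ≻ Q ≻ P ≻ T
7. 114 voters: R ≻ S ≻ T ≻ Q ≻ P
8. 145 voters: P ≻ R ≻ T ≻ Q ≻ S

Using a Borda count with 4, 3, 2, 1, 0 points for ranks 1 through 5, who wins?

T: 131·3 + 79·3 + 105·0 + 29·0 + 103·0 + 227·0 + 114·2 + 145·2 = 1148
R: 131·2 + 79·2 + 105·1 + 29·2 + 103·3 + 227·3 + 114·4 + 145·3 = 2464
P: 131·1 + 79·4 + 105·4 + 29·3 + 103·2 + 227·1 + 114·0 + 145·4 = 1967
S: 131·4 + 79·1 + 105·3 + 29·4 + 103·1 + 227·4 + 114·3 + 145·0 = 2387
Q: 131·0 + 79·0 + 105·2 + 29·1 + 103·4 + 227·2 + 114·1 + 145·1 = 1364
R has the highest Borda score (2464).

R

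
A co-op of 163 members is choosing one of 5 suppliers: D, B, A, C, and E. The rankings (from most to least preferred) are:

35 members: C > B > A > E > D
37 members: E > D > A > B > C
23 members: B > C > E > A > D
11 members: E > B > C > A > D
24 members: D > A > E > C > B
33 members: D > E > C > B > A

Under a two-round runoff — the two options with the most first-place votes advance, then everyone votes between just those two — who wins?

E

Round 1 first-place votes: D 57, B 23, A 0, C 35, E 48.
D and E advance.
Runoff: D is preferred to E by 57 voters; E by 106.
E wins the runoff.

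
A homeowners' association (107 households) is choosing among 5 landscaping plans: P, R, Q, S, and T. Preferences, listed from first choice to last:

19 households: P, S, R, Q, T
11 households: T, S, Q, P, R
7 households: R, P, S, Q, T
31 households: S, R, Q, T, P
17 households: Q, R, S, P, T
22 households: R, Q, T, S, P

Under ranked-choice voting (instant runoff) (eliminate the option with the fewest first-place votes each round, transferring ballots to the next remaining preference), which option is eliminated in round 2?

Q

Round 1: P 19, R 29, Q 17, S 31, T 11. Eliminate T.
Round 2: P 19, R 29, Q 17, S 42. Eliminate Q.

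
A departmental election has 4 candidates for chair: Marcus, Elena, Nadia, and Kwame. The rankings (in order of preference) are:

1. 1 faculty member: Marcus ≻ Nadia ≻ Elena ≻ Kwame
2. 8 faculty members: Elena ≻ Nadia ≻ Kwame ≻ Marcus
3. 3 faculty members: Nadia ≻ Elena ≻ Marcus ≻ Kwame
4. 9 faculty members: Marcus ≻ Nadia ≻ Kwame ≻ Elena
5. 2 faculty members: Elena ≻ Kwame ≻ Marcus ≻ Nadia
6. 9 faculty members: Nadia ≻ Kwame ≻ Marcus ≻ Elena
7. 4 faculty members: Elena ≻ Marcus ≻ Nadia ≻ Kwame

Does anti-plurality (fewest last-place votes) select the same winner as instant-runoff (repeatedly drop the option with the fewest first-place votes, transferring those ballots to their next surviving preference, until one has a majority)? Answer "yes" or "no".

yes

Anti-plurality — last-place votes: Marcus 8, Elena 18, Nadia 2, Kwame 8. Winner: Nadia.
Instant-runoff — R1 Marcus 10, Elena 14, Nadia 12, Kwame 0 (Kwame out); R2 Marcus 10, Elena 14, Nadia 12 (Marcus out); R3 Elena 14, Nadia 22 (Nadia winner). Winner: Nadia.
The two methods agree.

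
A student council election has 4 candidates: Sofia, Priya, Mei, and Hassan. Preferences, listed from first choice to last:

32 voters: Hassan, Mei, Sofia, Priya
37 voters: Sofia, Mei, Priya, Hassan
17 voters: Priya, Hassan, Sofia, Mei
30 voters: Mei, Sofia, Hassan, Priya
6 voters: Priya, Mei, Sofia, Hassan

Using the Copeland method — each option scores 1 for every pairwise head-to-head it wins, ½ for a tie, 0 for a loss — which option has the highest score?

Sofia: beats Priya and Hassan; loses to Mei → score 2.
Priya: loses to Sofia, Mei, and Hassan → score 0.
Mei: beats Sofia, Priya, and Hassan → score 3.
Hassan: beats Priya; loses to Sofia and Mei → score 1.
Mei has the best pairwise record.

Mei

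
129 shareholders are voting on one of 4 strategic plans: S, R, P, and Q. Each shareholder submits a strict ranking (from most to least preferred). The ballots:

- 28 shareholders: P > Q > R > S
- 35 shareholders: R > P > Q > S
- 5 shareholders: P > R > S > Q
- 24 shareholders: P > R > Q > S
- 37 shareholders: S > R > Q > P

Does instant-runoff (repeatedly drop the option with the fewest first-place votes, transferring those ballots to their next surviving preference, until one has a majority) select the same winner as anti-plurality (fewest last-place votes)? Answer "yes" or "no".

Instant-runoff — R1 S 37, R 35, P 57, Q 0 (Q out); R2 S 37, R 35, P 57 (R out); R3 S 37, P 92 (P winner). Winner: P.
Anti-plurality — last-place votes: S 87, R 0, P 37, Q 5. Winner: R.
The two methods disagree.

no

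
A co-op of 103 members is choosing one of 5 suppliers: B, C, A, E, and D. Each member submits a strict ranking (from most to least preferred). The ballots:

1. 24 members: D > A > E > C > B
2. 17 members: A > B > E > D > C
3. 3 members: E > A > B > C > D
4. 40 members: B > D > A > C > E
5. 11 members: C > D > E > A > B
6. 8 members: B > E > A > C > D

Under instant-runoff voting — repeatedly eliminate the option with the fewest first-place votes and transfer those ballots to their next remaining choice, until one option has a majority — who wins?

B

Round 1: B 48, C 11, A 17, E 3, D 24. Eliminate E.
Round 2: B 48, C 11, A 20, D 24. Eliminate C.
Round 3: B 48, A 20, D 35. Eliminate A.
Round 4: B 68, D 35. B has a majority.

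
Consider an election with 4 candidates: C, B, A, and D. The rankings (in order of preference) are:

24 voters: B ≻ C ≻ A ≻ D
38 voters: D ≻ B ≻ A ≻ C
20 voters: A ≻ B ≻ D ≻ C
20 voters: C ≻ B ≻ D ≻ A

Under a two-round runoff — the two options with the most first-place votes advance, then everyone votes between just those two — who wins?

B

Round 1 first-place votes: C 20, B 24, A 20, D 38.
D and B advance.
Runoff: D is preferred to B by 38 voters; B by 64.
B wins the runoff.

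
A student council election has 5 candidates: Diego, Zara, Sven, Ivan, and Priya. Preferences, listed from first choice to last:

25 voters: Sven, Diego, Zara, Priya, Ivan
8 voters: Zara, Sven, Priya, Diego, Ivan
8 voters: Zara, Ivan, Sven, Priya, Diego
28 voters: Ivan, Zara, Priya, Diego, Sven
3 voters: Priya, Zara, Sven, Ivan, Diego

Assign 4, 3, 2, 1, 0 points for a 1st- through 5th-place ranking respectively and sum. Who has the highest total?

Diego: 25·3 + 8·1 + 8·0 + 28·1 + 3·0 = 111
Zara: 25·2 + 8·4 + 8·4 + 28·3 + 3·3 = 207
Sven: 25·4 + 8·3 + 8·2 + 28·0 + 3·2 = 146
Ivan: 25·0 + 8·0 + 8·3 + 28·4 + 3·1 = 139
Priya: 25·1 + 8·2 + 8·1 + 28·2 + 3·4 = 117
Zara has the highest Borda score (207).

Zara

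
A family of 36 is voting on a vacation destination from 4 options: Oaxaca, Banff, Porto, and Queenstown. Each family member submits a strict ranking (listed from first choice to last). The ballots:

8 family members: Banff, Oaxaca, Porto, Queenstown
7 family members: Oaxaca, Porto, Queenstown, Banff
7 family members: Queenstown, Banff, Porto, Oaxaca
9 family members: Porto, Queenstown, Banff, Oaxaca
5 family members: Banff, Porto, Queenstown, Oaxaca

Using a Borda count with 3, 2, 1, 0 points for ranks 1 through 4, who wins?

Oaxaca: 8·2 + 7·3 + 7·0 + 9·0 + 5·0 = 37
Banff: 8·3 + 7·0 + 7·2 + 9·1 + 5·3 = 62
Porto: 8·1 + 7·2 + 7·1 + 9·3 + 5·2 = 66
Queenstown: 8·0 + 7·1 + 7·3 + 9·2 + 5·1 = 51
Porto has the highest Borda score (66).

Porto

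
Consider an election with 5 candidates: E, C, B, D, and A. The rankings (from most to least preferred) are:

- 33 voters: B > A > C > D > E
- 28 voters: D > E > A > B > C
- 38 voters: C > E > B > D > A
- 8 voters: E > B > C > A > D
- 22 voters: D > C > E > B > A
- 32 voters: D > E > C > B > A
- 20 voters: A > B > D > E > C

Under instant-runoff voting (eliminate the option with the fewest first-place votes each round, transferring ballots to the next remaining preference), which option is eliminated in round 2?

Round 1: E 8, C 38, B 33, D 82, A 20. Eliminate E.
Round 2: C 38, B 41, D 82, A 20. Eliminate A.

A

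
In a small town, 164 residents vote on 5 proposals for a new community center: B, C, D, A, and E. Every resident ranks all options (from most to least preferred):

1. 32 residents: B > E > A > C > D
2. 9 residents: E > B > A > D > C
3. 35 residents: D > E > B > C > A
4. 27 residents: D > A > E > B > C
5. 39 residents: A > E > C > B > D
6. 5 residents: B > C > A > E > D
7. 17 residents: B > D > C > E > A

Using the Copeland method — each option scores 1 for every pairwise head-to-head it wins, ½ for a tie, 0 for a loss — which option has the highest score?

B: beats C, D, and A; loses to E → score 3.
C: loses to B, D, A, and E → score 0.
D: beats C; loses to B, A, and E → score 1.
A: beats C and D; loses to B and E → score 2.
E: beats B, C, D, and A → score 4.
E has the best pairwise record.

E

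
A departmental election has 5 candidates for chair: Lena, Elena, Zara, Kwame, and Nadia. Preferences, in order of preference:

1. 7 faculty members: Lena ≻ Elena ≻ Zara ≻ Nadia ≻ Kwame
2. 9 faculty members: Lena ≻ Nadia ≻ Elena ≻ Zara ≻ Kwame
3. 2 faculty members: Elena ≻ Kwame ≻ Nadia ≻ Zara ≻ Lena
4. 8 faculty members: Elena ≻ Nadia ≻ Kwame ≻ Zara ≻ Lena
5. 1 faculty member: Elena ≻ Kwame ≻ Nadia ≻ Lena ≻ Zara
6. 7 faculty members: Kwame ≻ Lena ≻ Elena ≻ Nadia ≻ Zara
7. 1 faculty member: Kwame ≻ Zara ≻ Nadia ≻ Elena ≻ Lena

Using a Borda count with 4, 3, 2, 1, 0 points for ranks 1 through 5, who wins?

Lena: 7·4 + 9·4 + 2·0 + 8·0 + 1·1 + 7·3 + 1·0 = 86
Elena: 7·3 + 9·2 + 2·4 + 8·4 + 1·4 + 7·2 + 1·1 = 98
Zara: 7·2 + 9·1 + 2·1 + 8·1 + 1·0 + 7·0 + 1·3 = 36
Kwame: 7·0 + 9·0 + 2·3 + 8·2 + 1·3 + 7·4 + 1·4 = 57
Nadia: 7·1 + 9·3 + 2·2 + 8·3 + 1·2 + 7·1 + 1·2 = 73
Elena has the highest Borda score (98).

Elena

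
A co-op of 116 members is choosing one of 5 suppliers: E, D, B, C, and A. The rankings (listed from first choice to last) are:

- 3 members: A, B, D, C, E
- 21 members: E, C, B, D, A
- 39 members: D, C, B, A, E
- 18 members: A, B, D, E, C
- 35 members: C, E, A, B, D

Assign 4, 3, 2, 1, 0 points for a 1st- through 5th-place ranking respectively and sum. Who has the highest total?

C

E: 3·0 + 21·4 + 39·0 + 18·1 + 35·3 = 207
D: 3·2 + 21·1 + 39·4 + 18·2 + 35·0 = 219
B: 3·3 + 21·2 + 39·2 + 18·3 + 35·1 = 218
C: 3·1 + 21·3 + 39·3 + 18·0 + 35·4 = 323
A: 3·4 + 21·0 + 39·1 + 18·4 + 35·2 = 193
C has the highest Borda score (323).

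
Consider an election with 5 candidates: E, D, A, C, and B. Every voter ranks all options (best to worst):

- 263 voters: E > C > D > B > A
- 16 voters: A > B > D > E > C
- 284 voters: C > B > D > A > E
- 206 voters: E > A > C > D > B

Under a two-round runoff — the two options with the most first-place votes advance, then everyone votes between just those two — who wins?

E

Round 1 first-place votes: E 469, D 0, A 16, C 284, B 0.
E and C advance.
Runoff: E is preferred to C by 485 voters; C by 284.
E wins the runoff.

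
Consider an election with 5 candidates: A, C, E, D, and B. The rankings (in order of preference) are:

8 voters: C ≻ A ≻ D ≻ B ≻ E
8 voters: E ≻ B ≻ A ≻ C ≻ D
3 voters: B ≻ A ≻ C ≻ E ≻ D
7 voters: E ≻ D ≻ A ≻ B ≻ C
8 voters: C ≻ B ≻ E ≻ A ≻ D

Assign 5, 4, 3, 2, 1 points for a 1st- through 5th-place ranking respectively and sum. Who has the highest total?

A: 8·4 + 8·3 + 3·4 + 7·3 + 8·2 = 105
C: 8·5 + 8·2 + 3·3 + 7·1 + 8·5 = 112
E: 8·1 + 8·5 + 3·2 + 7·5 + 8·3 = 113
D: 8·3 + 8·1 + 3·1 + 7·4 + 8·1 = 71
B: 8·2 + 8·4 + 3·5 + 7·2 + 8·4 = 109
E has the highest Borda score (113).

E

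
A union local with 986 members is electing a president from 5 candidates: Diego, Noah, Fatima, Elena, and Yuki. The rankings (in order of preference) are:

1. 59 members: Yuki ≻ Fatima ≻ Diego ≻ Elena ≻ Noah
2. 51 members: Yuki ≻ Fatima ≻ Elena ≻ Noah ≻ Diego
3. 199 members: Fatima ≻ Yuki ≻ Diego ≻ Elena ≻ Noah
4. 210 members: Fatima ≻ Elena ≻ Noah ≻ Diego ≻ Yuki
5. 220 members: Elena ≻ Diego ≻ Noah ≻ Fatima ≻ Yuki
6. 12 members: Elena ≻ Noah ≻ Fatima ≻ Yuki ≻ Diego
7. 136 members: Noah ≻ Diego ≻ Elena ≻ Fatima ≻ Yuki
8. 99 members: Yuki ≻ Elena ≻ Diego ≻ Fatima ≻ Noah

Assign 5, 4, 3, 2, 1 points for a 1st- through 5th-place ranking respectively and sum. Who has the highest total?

Elena

Diego: 59·3 + 51·1 + 199·3 + 210·2 + 220·4 + 12·1 + 136·4 + 99·3 = 2978
Noah: 59·1 + 51·2 + 199·1 + 210·3 + 220·3 + 12·4 + 136·5 + 99·1 = 2477
Fatima: 59·4 + 51·4 + 199·5 + 210·5 + 220·2 + 12·3 + 136·2 + 99·2 = 3431
Elena: 59·2 + 51·3 + 199·2 + 210·4 + 220·5 + 12·5 + 136·3 + 99·4 = 3473
Yuki: 59·5 + 51·5 + 199·4 + 210·1 + 220·1 + 12·2 + 136·1 + 99·5 = 2431
Elena has the highest Borda score (3473).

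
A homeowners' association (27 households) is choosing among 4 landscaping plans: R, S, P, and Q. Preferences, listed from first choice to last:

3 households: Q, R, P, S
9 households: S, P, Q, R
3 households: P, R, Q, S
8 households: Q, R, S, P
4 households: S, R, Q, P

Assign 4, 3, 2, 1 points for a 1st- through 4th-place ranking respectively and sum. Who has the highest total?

Q

R: 3·3 + 9·1 + 3·3 + 8·3 + 4·3 = 63
S: 3·1 + 9·4 + 3·1 + 8·2 + 4·4 = 74
P: 3·2 + 9·3 + 3·4 + 8·1 + 4·1 = 57
Q: 3·4 + 9·2 + 3·2 + 8·4 + 4·2 = 76
Q has the highest Borda score (76).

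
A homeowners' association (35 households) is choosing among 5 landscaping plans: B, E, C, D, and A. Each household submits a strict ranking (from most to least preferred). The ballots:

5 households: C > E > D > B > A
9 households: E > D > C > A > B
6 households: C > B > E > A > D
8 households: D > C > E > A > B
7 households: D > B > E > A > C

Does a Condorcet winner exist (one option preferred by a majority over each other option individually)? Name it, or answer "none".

Checking pairwise contests:
E beats B 22–13.
C beats E 19–16.
D beats C 24–11.
E beats D 20–15.
B beats A 18–17.
Every option loses at least one head-to-head, so there is no Condorcet winner.

none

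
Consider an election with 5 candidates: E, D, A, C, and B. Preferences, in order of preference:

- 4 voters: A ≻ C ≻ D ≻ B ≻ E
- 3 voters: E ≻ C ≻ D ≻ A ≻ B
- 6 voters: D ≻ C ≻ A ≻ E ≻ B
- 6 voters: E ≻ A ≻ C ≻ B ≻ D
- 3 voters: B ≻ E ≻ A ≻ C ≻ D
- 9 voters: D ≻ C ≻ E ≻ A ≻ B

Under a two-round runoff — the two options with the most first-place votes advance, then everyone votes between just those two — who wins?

D

Round 1 first-place votes: E 9, D 15, A 4, C 0, B 3.
D and E advance.
Runoff: D is preferred to E by 19 voters; E by 12.
D wins the runoff.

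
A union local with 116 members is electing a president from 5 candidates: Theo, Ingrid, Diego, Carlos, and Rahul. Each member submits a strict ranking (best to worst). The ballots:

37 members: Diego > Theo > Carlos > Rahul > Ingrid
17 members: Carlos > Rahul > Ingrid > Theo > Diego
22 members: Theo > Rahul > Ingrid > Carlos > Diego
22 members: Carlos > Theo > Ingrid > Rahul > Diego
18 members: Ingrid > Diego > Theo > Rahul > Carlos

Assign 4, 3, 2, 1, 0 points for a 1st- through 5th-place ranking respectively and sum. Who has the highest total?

Theo

Theo: 37·3 + 17·1 + 22·4 + 22·3 + 18·2 = 318
Ingrid: 37·0 + 17·2 + 22·2 + 22·2 + 18·4 = 194
Diego: 37·4 + 17·0 + 22·0 + 22·0 + 18·3 = 202
Carlos: 37·2 + 17·4 + 22·1 + 22·4 + 18·0 = 252
Rahul: 37·1 + 17·3 + 22·3 + 22·1 + 18·1 = 194
Theo has the highest Borda score (318).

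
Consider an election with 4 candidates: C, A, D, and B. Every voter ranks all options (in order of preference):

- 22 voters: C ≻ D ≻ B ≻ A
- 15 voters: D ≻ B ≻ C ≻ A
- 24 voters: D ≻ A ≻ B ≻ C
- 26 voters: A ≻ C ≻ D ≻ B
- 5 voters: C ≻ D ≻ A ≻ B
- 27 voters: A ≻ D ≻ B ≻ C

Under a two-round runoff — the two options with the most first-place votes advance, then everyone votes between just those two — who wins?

D

Round 1 first-place votes: C 27, A 53, D 39, B 0.
A and D advance.
Runoff: A is preferred to D by 53 voters; D by 66.
D wins the runoff.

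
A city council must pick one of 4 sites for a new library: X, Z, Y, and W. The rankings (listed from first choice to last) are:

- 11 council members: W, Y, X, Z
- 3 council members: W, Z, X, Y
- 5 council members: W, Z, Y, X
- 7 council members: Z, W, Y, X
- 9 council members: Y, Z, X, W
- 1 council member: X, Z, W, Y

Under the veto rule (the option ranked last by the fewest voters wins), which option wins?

Y

Last-place votes: X 12, Z 11, Y 4, W 9.
Y is ranked last by the fewest voters, so Y wins.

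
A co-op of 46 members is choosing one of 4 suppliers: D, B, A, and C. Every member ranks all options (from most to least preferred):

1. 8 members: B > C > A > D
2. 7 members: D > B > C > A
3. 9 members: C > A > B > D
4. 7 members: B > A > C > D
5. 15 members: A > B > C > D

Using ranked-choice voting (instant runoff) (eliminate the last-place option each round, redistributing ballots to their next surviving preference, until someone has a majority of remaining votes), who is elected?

A

Round 1: D 7, B 15, A 15, C 9. Eliminate D.
Round 2: B 22, A 15, C 9. Eliminate C.
Round 3: B 22, A 24. A has a majority.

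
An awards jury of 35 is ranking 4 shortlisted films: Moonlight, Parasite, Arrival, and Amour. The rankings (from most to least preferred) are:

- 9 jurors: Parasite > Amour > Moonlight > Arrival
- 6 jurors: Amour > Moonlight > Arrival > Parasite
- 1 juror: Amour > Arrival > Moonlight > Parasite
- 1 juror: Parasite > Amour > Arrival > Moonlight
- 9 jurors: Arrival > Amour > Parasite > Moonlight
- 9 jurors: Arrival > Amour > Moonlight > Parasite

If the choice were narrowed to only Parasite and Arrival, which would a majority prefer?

Voters preferring Parasite to Arrival: 10; preferring Arrival to Parasite: 25.
Arrival wins the head-to-head.

Arrival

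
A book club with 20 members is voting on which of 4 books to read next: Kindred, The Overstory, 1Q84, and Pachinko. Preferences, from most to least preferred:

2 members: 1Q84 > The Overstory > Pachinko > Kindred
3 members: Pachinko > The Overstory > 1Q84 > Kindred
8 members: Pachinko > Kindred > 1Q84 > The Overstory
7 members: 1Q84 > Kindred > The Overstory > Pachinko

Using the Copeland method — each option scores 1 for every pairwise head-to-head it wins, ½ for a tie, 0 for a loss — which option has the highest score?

Pachinko

Kindred: beats The Overstory; loses to 1Q84 and Pachinko → score 1.
The Overstory: loses to Kindred, 1Q84, and Pachinko → score 0.
1Q84: beats Kindred and The Overstory; loses to Pachinko → score 2.
Pachinko: beats Kindred, The Overstory, and 1Q84 → score 3.
Pachinko has the best pairwise record.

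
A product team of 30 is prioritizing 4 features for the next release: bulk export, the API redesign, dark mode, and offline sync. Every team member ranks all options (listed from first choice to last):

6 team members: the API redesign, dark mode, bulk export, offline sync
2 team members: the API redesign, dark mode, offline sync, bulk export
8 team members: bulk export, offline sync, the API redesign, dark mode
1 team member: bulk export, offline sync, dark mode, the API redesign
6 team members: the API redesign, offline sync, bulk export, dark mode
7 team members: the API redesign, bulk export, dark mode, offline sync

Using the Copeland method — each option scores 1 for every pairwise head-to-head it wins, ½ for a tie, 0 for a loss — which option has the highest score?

bulk export: beats dark mode and offline sync; loses to the API redesign → score 2.
the API redesign: beats bulk export, dark mode, and offline sync → score 3.
dark mode: ties offline sync; loses to bulk export and the API redesign → score 0.5.
offline sync: ties dark mode; loses to bulk export and the API redesign → score 0.5.
the API redesign has the best pairwise record.

the API redesign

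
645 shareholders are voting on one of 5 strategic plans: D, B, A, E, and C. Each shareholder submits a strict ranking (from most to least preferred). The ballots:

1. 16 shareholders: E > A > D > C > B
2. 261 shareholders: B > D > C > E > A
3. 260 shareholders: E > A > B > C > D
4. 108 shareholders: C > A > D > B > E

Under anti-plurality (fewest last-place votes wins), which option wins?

C

Last-place votes: D 260, B 16, A 261, E 108, C 0.
C is ranked last by the fewest voters, so C wins.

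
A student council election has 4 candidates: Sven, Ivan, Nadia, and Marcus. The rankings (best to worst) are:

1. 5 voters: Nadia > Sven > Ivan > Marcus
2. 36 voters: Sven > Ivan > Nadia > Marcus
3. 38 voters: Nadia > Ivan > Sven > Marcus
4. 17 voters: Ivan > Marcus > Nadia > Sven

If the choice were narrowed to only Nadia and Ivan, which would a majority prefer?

Voters preferring Nadia to Ivan: 43; preferring Ivan to Nadia: 53.
Ivan wins the head-to-head.

Ivan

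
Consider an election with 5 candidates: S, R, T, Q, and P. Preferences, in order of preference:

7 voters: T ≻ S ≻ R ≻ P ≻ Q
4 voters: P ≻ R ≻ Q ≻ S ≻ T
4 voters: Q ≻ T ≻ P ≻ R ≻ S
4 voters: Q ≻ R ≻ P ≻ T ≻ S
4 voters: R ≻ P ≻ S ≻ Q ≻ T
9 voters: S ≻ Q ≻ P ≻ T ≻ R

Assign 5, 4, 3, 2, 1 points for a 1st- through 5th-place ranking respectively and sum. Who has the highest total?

Q

S: 7·4 + 4·2 + 4·1 + 4·1 + 4·3 + 9·5 = 101
R: 7·3 + 4·4 + 4·2 + 4·4 + 4·5 + 9·1 = 90
T: 7·5 + 4·1 + 4·4 + 4·2 + 4·1 + 9·2 = 85
Q: 7·1 + 4·3 + 4·5 + 4·5 + 4·2 + 9·4 = 103
P: 7·2 + 4·5 + 4·3 + 4·3 + 4·4 + 9·3 = 101
Q has the highest Borda score (103).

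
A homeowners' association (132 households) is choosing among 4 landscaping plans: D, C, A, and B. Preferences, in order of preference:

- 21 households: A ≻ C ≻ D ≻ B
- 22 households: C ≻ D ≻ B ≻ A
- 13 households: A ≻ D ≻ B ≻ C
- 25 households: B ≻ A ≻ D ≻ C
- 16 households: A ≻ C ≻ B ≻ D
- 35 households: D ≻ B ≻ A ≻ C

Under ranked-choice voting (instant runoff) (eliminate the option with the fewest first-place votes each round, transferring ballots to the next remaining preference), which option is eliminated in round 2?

Round 1: D 35, C 22, A 50, B 25. Eliminate C.
Round 2: D 57, A 50, B 25. Eliminate B.

B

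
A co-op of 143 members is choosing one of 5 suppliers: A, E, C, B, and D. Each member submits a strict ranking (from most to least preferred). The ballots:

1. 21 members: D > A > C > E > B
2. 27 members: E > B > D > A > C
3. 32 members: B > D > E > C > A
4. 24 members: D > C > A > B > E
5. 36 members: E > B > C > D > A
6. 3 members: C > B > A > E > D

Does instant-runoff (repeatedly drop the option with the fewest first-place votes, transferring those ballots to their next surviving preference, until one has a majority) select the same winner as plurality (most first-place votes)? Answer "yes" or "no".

no

Instant-runoff — R1 A 0, E 63, C 3, B 32, D 45 (A out); R2 E 63, C 3, B 32, D 45 (C out); R3 E 63, B 35, D 45 (B out); R4 E 66, D 77 (D winner). Winner: D.
Plurality — first-place votes: A 0, E 63, C 3, B 32, D 45. Winner: E.
The two methods disagree.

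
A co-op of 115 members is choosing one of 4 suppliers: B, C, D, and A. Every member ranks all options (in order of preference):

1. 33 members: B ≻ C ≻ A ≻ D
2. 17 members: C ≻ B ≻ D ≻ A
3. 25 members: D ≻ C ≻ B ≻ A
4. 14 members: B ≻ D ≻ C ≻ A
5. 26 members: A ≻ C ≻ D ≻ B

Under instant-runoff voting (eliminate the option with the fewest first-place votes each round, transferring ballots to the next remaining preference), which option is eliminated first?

Round 1: B 47, C 17, D 25, A 26. Eliminate C.

C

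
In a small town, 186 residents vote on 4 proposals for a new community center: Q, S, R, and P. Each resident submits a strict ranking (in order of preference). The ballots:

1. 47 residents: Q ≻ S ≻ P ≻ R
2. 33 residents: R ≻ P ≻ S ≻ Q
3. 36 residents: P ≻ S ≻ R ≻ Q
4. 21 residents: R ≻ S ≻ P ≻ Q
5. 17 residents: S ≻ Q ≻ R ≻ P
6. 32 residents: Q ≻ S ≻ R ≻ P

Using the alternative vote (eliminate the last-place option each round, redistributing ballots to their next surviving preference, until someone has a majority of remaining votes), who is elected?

Q

Round 1: Q 79, S 17, R 54, P 36. Eliminate S.
Round 2: Q 96, R 54, P 36. Q has a majority.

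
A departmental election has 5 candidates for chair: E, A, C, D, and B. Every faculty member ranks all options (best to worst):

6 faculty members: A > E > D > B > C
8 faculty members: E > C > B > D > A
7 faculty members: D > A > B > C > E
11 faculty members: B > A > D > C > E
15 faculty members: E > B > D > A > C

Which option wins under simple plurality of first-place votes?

First-place votes: E 23, A 6, C 0, D 7, B 11.
E has the most first-place votes.

E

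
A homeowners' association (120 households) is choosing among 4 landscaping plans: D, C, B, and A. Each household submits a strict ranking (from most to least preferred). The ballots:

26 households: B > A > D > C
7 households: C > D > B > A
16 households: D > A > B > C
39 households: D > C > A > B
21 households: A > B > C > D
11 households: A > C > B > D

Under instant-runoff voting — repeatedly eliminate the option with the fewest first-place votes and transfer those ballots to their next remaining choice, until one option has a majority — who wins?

D

Round 1: D 55, C 7, B 26, A 32. Eliminate C.
Round 2: D 62, B 26, A 32. D has a majority.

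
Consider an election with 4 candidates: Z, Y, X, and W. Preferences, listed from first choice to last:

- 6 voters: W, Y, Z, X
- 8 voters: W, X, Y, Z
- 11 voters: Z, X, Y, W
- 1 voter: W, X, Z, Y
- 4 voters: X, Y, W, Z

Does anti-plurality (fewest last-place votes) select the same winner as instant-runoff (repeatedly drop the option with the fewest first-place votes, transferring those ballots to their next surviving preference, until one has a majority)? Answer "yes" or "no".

Anti-plurality — last-place votes: Z 12, Y 1, X 6, W 11. Winner: Y.
Instant-runoff — R1 Z 11, Y 0, X 4, W 15 (Y out); R2 Z 11, X 4, W 15 (X out); R3 Z 11, W 19 (W winner). Winner: W.
The two methods disagree.

no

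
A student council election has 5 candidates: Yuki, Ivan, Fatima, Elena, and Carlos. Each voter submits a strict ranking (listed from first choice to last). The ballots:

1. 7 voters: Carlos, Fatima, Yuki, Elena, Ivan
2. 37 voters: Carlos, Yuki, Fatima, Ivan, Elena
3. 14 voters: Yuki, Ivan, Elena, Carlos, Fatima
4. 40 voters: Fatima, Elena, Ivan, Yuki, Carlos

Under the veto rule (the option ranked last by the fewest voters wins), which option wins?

Yuki

Last-place votes: Yuki 0, Ivan 7, Fatima 14, Elena 37, Carlos 40.
Yuki is ranked last by the fewest voters, so Yuki wins.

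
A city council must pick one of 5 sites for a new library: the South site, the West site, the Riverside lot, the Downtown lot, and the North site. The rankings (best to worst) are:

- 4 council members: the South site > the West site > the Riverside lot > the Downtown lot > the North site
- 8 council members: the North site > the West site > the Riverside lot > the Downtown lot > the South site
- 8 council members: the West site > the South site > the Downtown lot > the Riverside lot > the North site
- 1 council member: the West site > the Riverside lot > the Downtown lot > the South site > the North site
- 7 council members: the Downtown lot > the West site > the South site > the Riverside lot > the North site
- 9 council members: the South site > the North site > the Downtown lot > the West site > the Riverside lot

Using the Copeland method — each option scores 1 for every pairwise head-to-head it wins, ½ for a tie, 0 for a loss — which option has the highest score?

the South site: beats the Riverside lot, the Downtown lot, and the North site; loses to the West site → score 3.
the West site: beats the South site, the Riverside lot, the Downtown lot, and the North site → score 4.
the Riverside lot: beats the North site; loses to the South site, the West site, and the Downtown lot → score 1.
the Downtown lot: beats the Riverside lot and the North site; loses to the South site and the West site → score 2.
the North site: loses to the South site, the West site, the Riverside lot, and the Downtown lot → score 0.
the West site has the best pairwise record.

the West site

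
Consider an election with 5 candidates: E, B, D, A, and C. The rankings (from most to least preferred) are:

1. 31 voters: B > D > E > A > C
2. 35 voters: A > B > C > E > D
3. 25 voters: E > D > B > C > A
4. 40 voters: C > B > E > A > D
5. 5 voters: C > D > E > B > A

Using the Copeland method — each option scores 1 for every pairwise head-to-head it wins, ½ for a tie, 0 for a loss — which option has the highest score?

B

E: beats D and A; loses to B and C → score 2.
B: beats E, D, A, and C → score 4.
D: loses to E, B, A, and C → score 0.
A: beats D; loses to E, B, and C → score 1.
C: beats E, D, and A; loses to B → score 3.
B has the best pairwise record.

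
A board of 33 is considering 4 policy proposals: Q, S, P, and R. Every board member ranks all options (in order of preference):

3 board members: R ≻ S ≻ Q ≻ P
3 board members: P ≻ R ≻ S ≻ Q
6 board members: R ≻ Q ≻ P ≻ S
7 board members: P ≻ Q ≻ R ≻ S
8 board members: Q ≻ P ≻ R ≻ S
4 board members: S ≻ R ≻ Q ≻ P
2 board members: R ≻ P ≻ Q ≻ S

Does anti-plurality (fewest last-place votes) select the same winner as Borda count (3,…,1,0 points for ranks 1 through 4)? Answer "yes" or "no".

Anti-plurality — last-place votes: Q 3, S 23, P 7, R 0. Winner: R.
Borda — scores: Q 59, S 21, P 56, R 62. Winner: R.
The two methods agree.

yes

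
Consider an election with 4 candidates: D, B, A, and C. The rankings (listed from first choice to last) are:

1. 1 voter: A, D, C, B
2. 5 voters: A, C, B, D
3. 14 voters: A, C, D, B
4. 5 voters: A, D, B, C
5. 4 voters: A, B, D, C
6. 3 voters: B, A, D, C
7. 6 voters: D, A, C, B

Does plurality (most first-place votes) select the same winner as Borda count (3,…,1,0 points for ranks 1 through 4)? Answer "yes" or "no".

Plurality — first-place votes: D 6, B 3, A 29, C 0. Winner: A.
Borda — scores: D 51, B 27, A 105, C 45. Winner: A.
The two methods agree.

yes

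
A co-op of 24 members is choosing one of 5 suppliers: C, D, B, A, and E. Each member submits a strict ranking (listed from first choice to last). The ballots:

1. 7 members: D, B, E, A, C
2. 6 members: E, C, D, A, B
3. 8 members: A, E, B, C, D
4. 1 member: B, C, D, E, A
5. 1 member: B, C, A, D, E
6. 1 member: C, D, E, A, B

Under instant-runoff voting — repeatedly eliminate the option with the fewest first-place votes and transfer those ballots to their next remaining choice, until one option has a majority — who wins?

Round 1: C 1, D 7, B 2, A 8, E 6. Eliminate C.
Round 2: D 8, B 2, A 8, E 6. Eliminate B.
Round 3: D 9, A 9, E 6. Eliminate E.
Round 4: D 15, A 9. D has a majority.

D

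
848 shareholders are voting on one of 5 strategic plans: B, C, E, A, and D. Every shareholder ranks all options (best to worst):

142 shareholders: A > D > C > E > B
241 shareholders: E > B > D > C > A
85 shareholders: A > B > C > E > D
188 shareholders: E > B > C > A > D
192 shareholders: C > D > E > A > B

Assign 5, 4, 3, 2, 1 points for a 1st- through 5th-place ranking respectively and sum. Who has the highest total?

E

B: 142·1 + 241·4 + 85·4 + 188·4 + 192·1 = 2390
C: 142·3 + 241·2 + 85·3 + 188·3 + 192·5 = 2687
E: 142·2 + 241·5 + 85·2 + 188·5 + 192·3 = 3175
A: 142·5 + 241·1 + 85·5 + 188·2 + 192·2 = 2136
D: 142·4 + 241·3 + 85·1 + 188·1 + 192·4 = 2332
E has the highest Borda score (3175).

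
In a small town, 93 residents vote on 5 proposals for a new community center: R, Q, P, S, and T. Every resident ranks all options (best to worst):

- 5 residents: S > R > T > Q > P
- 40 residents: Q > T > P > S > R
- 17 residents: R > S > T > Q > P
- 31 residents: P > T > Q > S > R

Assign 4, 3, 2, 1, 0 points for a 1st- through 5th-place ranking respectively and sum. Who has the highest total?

R: 5·3 + 40·0 + 17·4 + 31·0 = 83
Q: 5·1 + 40·4 + 17·1 + 31·2 = 244
P: 5·0 + 40·2 + 17·0 + 31·4 = 204
S: 5·4 + 40·1 + 17·3 + 31·1 = 142
T: 5·2 + 40·3 + 17·2 + 31·3 = 257
T has the highest Borda score (257).

T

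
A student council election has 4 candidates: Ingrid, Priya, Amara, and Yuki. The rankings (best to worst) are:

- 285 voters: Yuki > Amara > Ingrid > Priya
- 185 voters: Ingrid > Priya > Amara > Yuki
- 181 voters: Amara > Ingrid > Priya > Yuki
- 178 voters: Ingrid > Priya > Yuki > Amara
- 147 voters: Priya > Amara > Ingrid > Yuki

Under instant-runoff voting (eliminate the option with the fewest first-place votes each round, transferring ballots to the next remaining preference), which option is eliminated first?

Priya

Round 1: Ingrid 363, Priya 147, Amara 181, Yuki 285. Eliminate Priya.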